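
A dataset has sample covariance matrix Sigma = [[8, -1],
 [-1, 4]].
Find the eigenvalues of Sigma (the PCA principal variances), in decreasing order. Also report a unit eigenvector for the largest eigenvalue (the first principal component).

Step 1 — characteristic polynomial of 2×2 Sigma:
  det(Sigma - λI) = λ² - trace · λ + det = 0.
  trace = 8 + 4 = 12, det = 8·4 - (-1)² = 31.
Step 2 — discriminant:
  Δ = trace² - 4·det = 144 - 124 = 20.
Step 3 — eigenvalues:
  λ = (trace ± √Δ)/2 = (12 ± 4.4721)/2,
  λ_1 = 8.2361,  λ_2 = 3.7639.

Step 4 — unit eigenvector for λ_1: solve (Sigma - λ_1 I)v = 0. First row:
  (8 - 8.2361)·v_x + (-1)·v_y = 0, i.e. (-0.2361)·v_x + (-1)·v_y = 0,
  so v ∝ (b, λ_1 - a) = (-1, 0.2361); multiply by -1 so the first entry is positive: u = (1, -0.2361).
  ||u|| = √((1)² + (-0.2361)²) = √(1.0557) ≈ 1.0275,
  v_1 = u/||u|| ≈ (0.9732, -0.2298) (||v_1|| = 1).

λ_1 = 8.2361,  λ_2 = 3.7639;  v_1 ≈ (0.9732, -0.2298)


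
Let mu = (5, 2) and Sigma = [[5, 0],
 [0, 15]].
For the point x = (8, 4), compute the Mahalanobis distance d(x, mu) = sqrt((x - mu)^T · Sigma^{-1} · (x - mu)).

Step 1 — centre the observation: (x - mu) = (3, 2).

Step 2 — invert Sigma. det(Sigma) = 5·15 - (0)² = 75.
  Sigma^{-1} = (1/det) · [[d, -b], [-b, a]] = [[0.2, 0],
 [0, 0.0667]].

Step 3 — form the quadratic (x - mu)^T · Sigma^{-1} · (x - mu):
  Sigma^{-1} · (x - mu) = (0.6, 0.1333).
  (x - mu)^T · [Sigma^{-1} · (x - mu)] = (3)·(0.6) + (2)·(0.1333) = 2.0667.

Step 4 — take square root: d = √(2.0667) ≈ 1.4376.

d(x, mu) = √(2.0667) ≈ 1.4376


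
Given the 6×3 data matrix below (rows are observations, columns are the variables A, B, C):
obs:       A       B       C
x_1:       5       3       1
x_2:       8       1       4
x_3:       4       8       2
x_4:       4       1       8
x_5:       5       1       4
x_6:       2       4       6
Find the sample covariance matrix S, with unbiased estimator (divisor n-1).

Step 1 — column means:
  mean(A) = (5 + 8 + 4 + 4 + 5 + 2) / 6 = 28/6 = 4.6667
  mean(B) = (3 + 1 + 8 + 1 + 1 + 4) / 6 = 18/6 = 3
  mean(C) = (1 + 4 + 2 + 8 + 4 + 6) / 6 = 25/6 = 4.1667

Step 2 — sample covariance S[i,j] = (1/(n-1)) · Σ_k (x_{k,i} - mean_i) · (x_{k,j} - mean_j), with n-1 = 5.
  S[A,A] = ((0.3333)·(0.3333) + (3.3333)·(3.3333) + (-0.6667)·(-0.6667) + (-0.6667)·(-0.6667) + (0.3333)·(0.3333) + (-2.6667)·(-2.6667)) / 5 = 19.3333/5 = 3.8667
  S[A,B] = ((0.3333)·(0) + (3.3333)·(-2) + (-0.6667)·(5) + (-0.6667)·(-2) + (0.3333)·(-2) + (-2.6667)·(1)) / 5 = -12/5 = -2.4
  S[A,C] = ((0.3333)·(-3.1667) + (3.3333)·(-0.1667) + (-0.6667)·(-2.1667) + (-0.6667)·(3.8333) + (0.3333)·(-0.1667) + (-2.6667)·(1.8333)) / 5 = -7.6667/5 = -1.5333
  S[B,B] = ((0)·(0) + (-2)·(-2) + (5)·(5) + (-2)·(-2) + (-2)·(-2) + (1)·(1)) / 5 = 38/5 = 7.6
  S[B,C] = ((0)·(-3.1667) + (-2)·(-0.1667) + (5)·(-2.1667) + (-2)·(3.8333) + (-2)·(-0.1667) + (1)·(1.8333)) / 5 = -16/5 = -3.2
  S[C,C] = ((-3.1667)·(-3.1667) + (-0.1667)·(-0.1667) + (-2.1667)·(-2.1667) + (3.8333)·(3.8333) + (-0.1667)·(-0.1667) + (1.8333)·(1.8333)) / 5 = 32.8333/5 = 6.5667

S is symmetric (S[j,i] = S[i,j]). Assembling:

S = [[3.8667, -2.4, -1.5333],
 [-2.4, 7.6, -3.2],
 [-1.5333, -3.2, 6.5667]]


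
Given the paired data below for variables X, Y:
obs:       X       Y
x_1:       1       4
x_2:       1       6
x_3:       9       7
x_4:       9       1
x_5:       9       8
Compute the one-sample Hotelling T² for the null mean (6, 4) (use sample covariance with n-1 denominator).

Step 1 — sample mean vector:
  mean(X) = (1 + 1 + 9 + 9 + 9) / 5 = 29/5 = 5.8
  mean(Y) = (4 + 6 + 7 + 1 + 8) / 5 = 26/5 = 5.2
  x̄ = (5.8, 5.2),  deviation x̄ - mu_0 = (5.8, 5.2) - (6, 4) = (-0.2, 1.2).

Step 2 — sample covariance matrix, S[i,j] = (1/(n-1)) · Σ_k (x_{k,i} - mean_i) · (x_{k,j} - mean_j), divisor n-1 = 4:
  S[X,X] = ((-4.8)·(-4.8) + (-4.8)·(-4.8) + (3.2)·(3.2) + (3.2)·(3.2) + (3.2)·(3.2)) / 4 = 76.8/4 = 19.2
  S[X,Y] = ((-4.8)·(-1.2) + (-4.8)·(0.8) + (3.2)·(1.8) + (3.2)·(-4.2) + (3.2)·(2.8)) / 4 = 3.2/4 = 0.8
  S[Y,Y] = ((-1.2)·(-1.2) + (0.8)·(0.8) + (1.8)·(1.8) + (-4.2)·(-4.2) + (2.8)·(2.8)) / 4 = 30.8/4 = 7.7
  S = [[19.2, 0.8],
 [0.8, 7.7]].

Step 3 — invert S. det(S) = 19.2·7.7 - (0.8)² = 147.2.
  S^{-1} = (1/det) · [[d, -b], [-b, a]] = [[0.0523, -0.0054],
 [-0.0054, 0.1304]].

Step 4 — quadratic form (x̄ - mu_0)^T · S^{-1} · (x̄ - mu_0):
  S^{-1} · (x̄ - mu_0) = (-0.017, 0.1576),
  (x̄ - mu_0)^T · [...] = (-0.2)·(-0.017) + (1.2)·(0.1576) = 0.1925.

Step 5 — scale by n: T² = 5 · 0.1925 = 0.9626.

T² ≈ 0.9626


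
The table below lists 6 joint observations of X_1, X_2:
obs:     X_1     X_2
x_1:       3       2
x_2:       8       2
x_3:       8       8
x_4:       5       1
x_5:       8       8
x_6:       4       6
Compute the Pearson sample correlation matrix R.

Step 1 — column means:
  mean(X_1) = (3 + 8 + 8 + 5 + 8 + 4) / 6 = 36/6 = 6
  mean(X_2) = (2 + 2 + 8 + 1 + 8 + 6) / 6 = 27/6 = 4.5

Step 2 — sample variances and covariances s[i,j] = (1/(n-1)) · Σ_k (x_{k,i} - mean_i) · (x_{k,j} - mean_j), with n-1 = 5:
  s[X_1,X_1] = ((-3)·(-3) + (2)·(2) + (2)·(2) + (-1)·(-1) + (2)·(2) + (-2)·(-2)) / 5 = 26/5 = 5.2
  s[X_1,X_2] = ((-3)·(-2.5) + (2)·(-2.5) + (2)·(3.5) + (-1)·(-3.5) + (2)·(3.5) + (-2)·(1.5)) / 5 = 17/5 = 3.4
  s[X_2,X_2] = ((-2.5)·(-2.5) + (-2.5)·(-2.5) + (3.5)·(3.5) + (-3.5)·(-3.5) + (3.5)·(3.5) + (1.5)·(1.5)) / 5 = 51.5/5 = 10.3
  Sample standard deviations s_i = √(s[i,i]):
  s(X_1) = √(5.2) = 2.2804
  s(X_2) = √(10.3) = 3.2094

Step 3 — r_{ij} = s_{ij} / (s_i · s_j):
  r[X_1,X_1] = 1 (diagonal).
  r[X_1,X_2] = 3.4 / (2.2804 · 3.2094) = 3.4 / 7.3185 = 0.4646
  r[X_2,X_2] = 1 (diagonal).

R is symmetric with unit diagonal. Assembling:

R = [[1, 0.4646],
 [0.4646, 1]]


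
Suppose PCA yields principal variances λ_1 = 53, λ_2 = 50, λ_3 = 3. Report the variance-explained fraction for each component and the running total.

Step 1 — total variance = trace(Sigma) = Σ λ_i = 53 + 50 + 3 = 106.

Step 2 — fraction explained by component i = λ_i / Σ λ:
  PC1: 53/106 = 0.5
  PC2: 50/106 = 0.4717
  PC3: 3/106 = 0.0283

Step 3 — cumulative fraction after k components = (λ_1 + ... + λ_k) / Σ λ:
  k = 1: 53/106 = 0.5
  k = 2: (53 + 50)/106 = 103/106 = 0.9717
  k = 3: (53 + 50 + 3)/106 = 106/106 = 1

Summary (fraction, with percent):

explained: PC1 0.5 (50%), PC2 0.4717 (47.17%), PC3 0.0283 (2.83%);  cumulative: 0.5, 0.9717, 1


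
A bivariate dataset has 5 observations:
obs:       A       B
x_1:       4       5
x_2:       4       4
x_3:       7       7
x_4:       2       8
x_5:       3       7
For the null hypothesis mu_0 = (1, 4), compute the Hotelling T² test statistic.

Step 1 — sample mean vector:
  mean(A) = (4 + 4 + 7 + 2 + 3) / 5 = 20/5 = 4
  mean(B) = (5 + 4 + 7 + 8 + 7) / 5 = 31/5 = 6.2
  x̄ = (4, 6.2),  deviation x̄ - mu_0 = (4, 6.2) - (1, 4) = (3, 2.2).

Step 2 — sample covariance matrix, S[i,j] = (1/(n-1)) · Σ_k (x_{k,i} - mean_i) · (x_{k,j} - mean_j), divisor n-1 = 4:
  S[A,A] = ((0)·(0) + (0)·(0) + (3)·(3) + (-2)·(-2) + (-1)·(-1)) / 4 = 14/4 = 3.5
  S[A,B] = ((0)·(-1.2) + (0)·(-2.2) + (3)·(0.8) + (-2)·(1.8) + (-1)·(0.8)) / 4 = -2/4 = -0.5
  S[B,B] = ((-1.2)·(-1.2) + (-2.2)·(-2.2) + (0.8)·(0.8) + (1.8)·(1.8) + (0.8)·(0.8)) / 4 = 10.8/4 = 2.7
  S = [[3.5, -0.5],
 [-0.5, 2.7]].

Step 3 — invert S. det(S) = 3.5·2.7 - (-0.5)² = 9.2.
  S^{-1} = (1/det) · [[d, -b], [-b, a]] = [[0.2935, 0.0543],
 [0.0543, 0.3804]].

Step 4 — quadratic form (x̄ - mu_0)^T · S^{-1} · (x̄ - mu_0):
  S^{-1} · (x̄ - mu_0) = (1, 1),
  (x̄ - mu_0)^T · [...] = (3)·(1) + (2.2)·(1) = 5.2.

Step 5 — scale by n: T² = 5 · 5.2 = 26.

T² ≈ 26


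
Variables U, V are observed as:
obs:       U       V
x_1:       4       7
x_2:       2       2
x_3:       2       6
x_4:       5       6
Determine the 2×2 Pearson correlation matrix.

Step 1 — column means:
  mean(U) = (4 + 2 + 2 + 5) / 4 = 13/4 = 3.25
  mean(V) = (7 + 2 + 6 + 6) / 4 = 21/4 = 5.25

Step 2 — sample variances and covariances s[i,j] = (1/(n-1)) · Σ_k (x_{k,i} - mean_i) · (x_{k,j} - mean_j), with n-1 = 3:
  s[U,U] = ((0.75)·(0.75) + (-1.25)·(-1.25) + (-1.25)·(-1.25) + (1.75)·(1.75)) / 3 = 6.75/3 = 2.25
  s[U,V] = ((0.75)·(1.75) + (-1.25)·(-3.25) + (-1.25)·(0.75) + (1.75)·(0.75)) / 3 = 5.75/3 = 1.9167
  s[V,V] = ((1.75)·(1.75) + (-3.25)·(-3.25) + (0.75)·(0.75) + (0.75)·(0.75)) / 3 = 14.75/3 = 4.9167
  Sample standard deviations s_i = √(s[i,i]):
  s(U) = √(2.25) = 1.5
  s(V) = √(4.9167) = 2.2174

Step 3 — r_{ij} = s_{ij} / (s_i · s_j):
  r[U,U] = 1 (diagonal).
  r[U,V] = 1.9167 / (1.5 · 2.2174) = 1.9167 / 3.326 = 0.5763
  r[V,V] = 1 (diagonal).

R is symmetric with unit diagonal. Assembling:

R = [[1, 0.5763],
 [0.5763, 1]]


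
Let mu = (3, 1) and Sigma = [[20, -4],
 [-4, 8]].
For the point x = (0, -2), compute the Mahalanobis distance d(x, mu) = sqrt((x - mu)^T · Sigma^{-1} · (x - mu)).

Step 1 — centre the observation: (x - mu) = (-3, -3).

Step 2 — invert Sigma. det(Sigma) = 20·8 - (-4)² = 144.
  Sigma^{-1} = (1/det) · [[d, -b], [-b, a]] = [[0.0556, 0.0278],
 [0.0278, 0.1389]].

Step 3 — form the quadratic (x - mu)^T · Sigma^{-1} · (x - mu):
  Sigma^{-1} · (x - mu) = (-0.25, -0.5).
  (x - mu)^T · [Sigma^{-1} · (x - mu)] = (-3)·(-0.25) + (-3)·(-0.5) = 2.25.

Step 4 — take square root: d = √(2.25) ≈ 1.5.

d(x, mu) = √(2.25) ≈ 1.5


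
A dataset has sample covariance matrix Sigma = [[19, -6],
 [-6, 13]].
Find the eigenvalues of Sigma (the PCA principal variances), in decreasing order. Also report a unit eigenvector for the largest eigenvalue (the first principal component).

Step 1 — characteristic polynomial of 2×2 Sigma:
  det(Sigma - λI) = λ² - trace · λ + det = 0.
  trace = 19 + 13 = 32, det = 19·13 - (-6)² = 211.
Step 2 — discriminant:
  Δ = trace² - 4·det = 1024 - 844 = 180.
Step 3 — eigenvalues:
  λ = (trace ± √Δ)/2 = (32 ± 13.4164)/2,
  λ_1 = 22.7082,  λ_2 = 9.2918.

Step 4 — unit eigenvector for λ_1: solve (Sigma - λ_1 I)v = 0. First row:
  (19 - 22.7082)·v_x + (-6)·v_y = 0, i.e. (-3.7082)·v_x + (-6)·v_y = 0,
  so v ∝ (b, λ_1 - a) = (-6, 3.7082); multiply by -1 so the first entry is positive: u = (6, -3.7082).
  ||u|| = √((6)² + (-3.7082)²) = √(49.7508) ≈ 7.0534,
  v_1 = u/||u|| ≈ (0.8507, -0.5257) (||v_1|| = 1).

λ_1 = 22.7082,  λ_2 = 9.2918;  v_1 ≈ (0.8507, -0.5257)


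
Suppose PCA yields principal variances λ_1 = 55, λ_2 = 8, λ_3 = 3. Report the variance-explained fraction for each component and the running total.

Step 1 — total variance = trace(Sigma) = Σ λ_i = 55 + 8 + 3 = 66.

Step 2 — fraction explained by component i = λ_i / Σ λ:
  PC1: 55/66 = 0.8333
  PC2: 8/66 = 0.1212
  PC3: 3/66 = 0.0455

Step 3 — cumulative fraction after k components = (λ_1 + ... + λ_k) / Σ λ:
  k = 1: 55/66 = 0.8333
  k = 2: (55 + 8)/66 = 63/66 = 0.9545
  k = 3: (55 + 8 + 3)/66 = 66/66 = 1

Summary (fraction, with percent):

explained: PC1 0.8333 (83.33%), PC2 0.1212 (12.12%), PC3 0.0455 (4.55%);  cumulative: 0.8333, 0.9545, 1


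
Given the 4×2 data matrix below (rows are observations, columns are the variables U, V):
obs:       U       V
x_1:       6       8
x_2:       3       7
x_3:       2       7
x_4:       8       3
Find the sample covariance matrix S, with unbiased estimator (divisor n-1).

Step 1 — column means:
  mean(U) = (6 + 3 + 2 + 8) / 4 = 19/4 = 4.75
  mean(V) = (8 + 7 + 7 + 3) / 4 = 25/4 = 6.25

Step 2 — sample covariance S[i,j] = (1/(n-1)) · Σ_k (x_{k,i} - mean_i) · (x_{k,j} - mean_j), with n-1 = 3.
  S[U,U] = ((1.25)·(1.25) + (-1.75)·(-1.75) + (-2.75)·(-2.75) + (3.25)·(3.25)) / 3 = 22.75/3 = 7.5833
  S[U,V] = ((1.25)·(1.75) + (-1.75)·(0.75) + (-2.75)·(0.75) + (3.25)·(-3.25)) / 3 = -11.75/3 = -3.9167
  S[V,V] = ((1.75)·(1.75) + (0.75)·(0.75) + (0.75)·(0.75) + (-3.25)·(-3.25)) / 3 = 14.75/3 = 4.9167

S is symmetric (S[j,i] = S[i,j]). Assembling:

S = [[7.5833, -3.9167],
 [-3.9167, 4.9167]]


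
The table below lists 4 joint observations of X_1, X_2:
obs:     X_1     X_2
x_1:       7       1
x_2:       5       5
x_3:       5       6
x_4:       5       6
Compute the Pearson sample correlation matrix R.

Step 1 — column means:
  mean(X_1) = (7 + 5 + 5 + 5) / 4 = 22/4 = 5.5
  mean(X_2) = (1 + 5 + 6 + 6) / 4 = 18/4 = 4.5

Step 2 — sample variances and covariances s[i,j] = (1/(n-1)) · Σ_k (x_{k,i} - mean_i) · (x_{k,j} - mean_j), with n-1 = 3:
  s[X_1,X_1] = ((1.5)·(1.5) + (-0.5)·(-0.5) + (-0.5)·(-0.5) + (-0.5)·(-0.5)) / 3 = 3/3 = 1
  s[X_1,X_2] = ((1.5)·(-3.5) + (-0.5)·(0.5) + (-0.5)·(1.5) + (-0.5)·(1.5)) / 3 = -7/3 = -2.3333
  s[X_2,X_2] = ((-3.5)·(-3.5) + (0.5)·(0.5) + (1.5)·(1.5) + (1.5)·(1.5)) / 3 = 17/3 = 5.6667
  Sample standard deviations s_i = √(s[i,i]):
  s(X_1) = √(1) = 1
  s(X_2) = √(5.6667) = 2.3805

Step 3 — r_{ij} = s_{ij} / (s_i · s_j):
  r[X_1,X_1] = 1 (diagonal).
  r[X_1,X_2] = -2.3333 / (1 · 2.3805) = -2.3333 / 2.3805 = -0.9802
  r[X_2,X_2] = 1 (diagonal).

R is symmetric with unit diagonal. Assembling:

R = [[1, -0.9802],
 [-0.9802, 1]]


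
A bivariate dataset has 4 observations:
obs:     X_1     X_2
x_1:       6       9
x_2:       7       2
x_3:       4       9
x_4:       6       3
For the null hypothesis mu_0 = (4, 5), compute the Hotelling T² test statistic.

Step 1 — sample mean vector:
  mean(X_1) = (6 + 7 + 4 + 6) / 4 = 23/4 = 5.75
  mean(X_2) = (9 + 2 + 9 + 3) / 4 = 23/4 = 5.75
  x̄ = (5.75, 5.75),  deviation x̄ - mu_0 = (5.75, 5.75) - (4, 5) = (1.75, 0.75).

Step 2 — sample covariance matrix, S[i,j] = (1/(n-1)) · Σ_k (x_{k,i} - mean_i) · (x_{k,j} - mean_j), divisor n-1 = 3:
  S[X_1,X_1] = ((0.25)·(0.25) + (1.25)·(1.25) + (-1.75)·(-1.75) + (0.25)·(0.25)) / 3 = 4.75/3 = 1.5833
  S[X_1,X_2] = ((0.25)·(3.25) + (1.25)·(-3.75) + (-1.75)·(3.25) + (0.25)·(-2.75)) / 3 = -10.25/3 = -3.4167
  S[X_2,X_2] = ((3.25)·(3.25) + (-3.75)·(-3.75) + (3.25)·(3.25) + (-2.75)·(-2.75)) / 3 = 42.75/3 = 14.25
  S = [[1.5833, -3.4167],
 [-3.4167, 14.25]].

Step 3 — invert S. det(S) = 1.5833·14.25 - (-3.4167)² = 10.8889.
  S^{-1} = (1/det) · [[d, -b], [-b, a]] = [[1.3087, 0.3138],
 [0.3138, 0.1454]].

Step 4 — quadratic form (x̄ - mu_0)^T · S^{-1} · (x̄ - mu_0):
  S^{-1} · (x̄ - mu_0) = (2.5255, 0.6582),
  (x̄ - mu_0)^T · [...] = (1.75)·(2.5255) + (0.75)·(0.6582) = 4.9133.

Step 5 — scale by n: T² = 4 · 4.9133 = 19.6531.

T² ≈ 19.6531


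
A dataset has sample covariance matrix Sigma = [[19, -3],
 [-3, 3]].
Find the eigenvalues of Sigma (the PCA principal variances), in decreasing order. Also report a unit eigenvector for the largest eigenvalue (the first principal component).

Step 1 — characteristic polynomial of 2×2 Sigma:
  det(Sigma - λI) = λ² - trace · λ + det = 0.
  trace = 19 + 3 = 22, det = 19·3 - (-3)² = 48.
Step 2 — discriminant:
  Δ = trace² - 4·det = 484 - 192 = 292.
Step 3 — eigenvalues:
  λ = (trace ± √Δ)/2 = (22 ± 17.088)/2,
  λ_1 = 19.544,  λ_2 = 2.456.

Step 4 — unit eigenvector for λ_1: solve (Sigma - λ_1 I)v = 0. First row:
  (19 - 19.544)·v_x + (-3)·v_y = 0, i.e. (-0.544)·v_x + (-3)·v_y = 0,
  so v ∝ (b, λ_1 - a) = (-3, 0.544); multiply by -1 so the first entry is positive: u = (3, -0.544).
  ||u|| = √((3)² + (-0.544)²) = √(9.2959) ≈ 3.0489,
  v_1 = u/||u|| ≈ (0.984, -0.1784) (||v_1|| = 1).

λ_1 = 19.544,  λ_2 = 2.456;  v_1 ≈ (0.984, -0.1784)


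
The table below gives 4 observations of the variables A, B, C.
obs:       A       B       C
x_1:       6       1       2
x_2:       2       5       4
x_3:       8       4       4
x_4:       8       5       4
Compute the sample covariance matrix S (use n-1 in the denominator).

Step 1 — column means:
  mean(A) = (6 + 2 + 8 + 8) / 4 = 24/4 = 6
  mean(B) = (1 + 5 + 4 + 5) / 4 = 15/4 = 3.75
  mean(C) = (2 + 4 + 4 + 4) / 4 = 14/4 = 3.5

Step 2 — sample covariance S[i,j] = (1/(n-1)) · Σ_k (x_{k,i} - mean_i) · (x_{k,j} - mean_j), with n-1 = 3.
  S[A,A] = ((0)·(0) + (-4)·(-4) + (2)·(2) + (2)·(2)) / 3 = 24/3 = 8
  S[A,B] = ((0)·(-2.75) + (-4)·(1.25) + (2)·(0.25) + (2)·(1.25)) / 3 = -2/3 = -0.6667
  S[A,C] = ((0)·(-1.5) + (-4)·(0.5) + (2)·(0.5) + (2)·(0.5)) / 3 = 0/3 = 0
  S[B,B] = ((-2.75)·(-2.75) + (1.25)·(1.25) + (0.25)·(0.25) + (1.25)·(1.25)) / 3 = 10.75/3 = 3.5833
  S[B,C] = ((-2.75)·(-1.5) + (1.25)·(0.5) + (0.25)·(0.5) + (1.25)·(0.5)) / 3 = 5.5/3 = 1.8333
  S[C,C] = ((-1.5)·(-1.5) + (0.5)·(0.5) + (0.5)·(0.5) + (0.5)·(0.5)) / 3 = 3/3 = 1

S is symmetric (S[j,i] = S[i,j]). Assembling:

S = [[8, -0.6667, 0],
 [-0.6667, 3.5833, 1.8333],
 [0, 1.8333, 1]]


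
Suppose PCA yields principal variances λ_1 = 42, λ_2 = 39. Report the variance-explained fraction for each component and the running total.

Step 1 — total variance = trace(Sigma) = Σ λ_i = 42 + 39 = 81.

Step 2 — fraction explained by component i = λ_i / Σ λ:
  PC1: 42/81 = 0.5185
  PC2: 39/81 = 0.4815

Step 3 — cumulative fraction after k components = (λ_1 + ... + λ_k) / Σ λ:
  k = 1: 42/81 = 0.5185
  k = 2: (42 + 39)/81 = 81/81 = 1

Summary (fraction, with percent):

explained: PC1 0.5185 (51.85%), PC2 0.4815 (48.15%);  cumulative: 0.5185, 1


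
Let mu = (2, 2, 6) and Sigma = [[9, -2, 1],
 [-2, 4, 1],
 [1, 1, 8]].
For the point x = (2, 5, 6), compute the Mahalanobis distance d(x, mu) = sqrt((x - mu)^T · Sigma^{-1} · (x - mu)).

Step 1 — centre the observation: (x - mu) = (0, 3, 0).

Step 2 — invert Sigma (cofactor / det for 3×3, or solve directly):
  Sigma^{-1} = [[0.1297, 0.0711, -0.0251],
 [0.0711, 0.2971, -0.046],
 [-0.0251, -0.046, 0.1339]].

Step 3 — form the quadratic (x - mu)^T · Sigma^{-1} · (x - mu):
  Sigma^{-1} · (x - mu) = (0.2134, 0.8912, -0.1381).
  (x - mu)^T · [Sigma^{-1} · (x - mu)] = (0)·(0.2134) + (3)·(0.8912) + (0)·(-0.1381) = 2.6736.

Step 4 — take square root: d = √(2.6736) ≈ 1.6351.

d(x, mu) = √(2.6736) ≈ 1.6351


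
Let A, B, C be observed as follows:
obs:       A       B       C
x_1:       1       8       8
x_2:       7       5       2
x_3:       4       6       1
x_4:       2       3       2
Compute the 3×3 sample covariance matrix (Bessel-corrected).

Step 1 — column means:
  mean(A) = (1 + 7 + 4 + 2) / 4 = 14/4 = 3.5
  mean(B) = (8 + 5 + 6 + 3) / 4 = 22/4 = 5.5
  mean(C) = (8 + 2 + 1 + 2) / 4 = 13/4 = 3.25

Step 2 — sample covariance S[i,j] = (1/(n-1)) · Σ_k (x_{k,i} - mean_i) · (x_{k,j} - mean_j), with n-1 = 3.
  S[A,A] = ((-2.5)·(-2.5) + (3.5)·(3.5) + (0.5)·(0.5) + (-1.5)·(-1.5)) / 3 = 21/3 = 7
  S[A,B] = ((-2.5)·(2.5) + (3.5)·(-0.5) + (0.5)·(0.5) + (-1.5)·(-2.5)) / 3 = -4/3 = -1.3333
  S[A,C] = ((-2.5)·(4.75) + (3.5)·(-1.25) + (0.5)·(-2.25) + (-1.5)·(-1.25)) / 3 = -15.5/3 = -5.1667
  S[B,B] = ((2.5)·(2.5) + (-0.5)·(-0.5) + (0.5)·(0.5) + (-2.5)·(-2.5)) / 3 = 13/3 = 4.3333
  S[B,C] = ((2.5)·(4.75) + (-0.5)·(-1.25) + (0.5)·(-2.25) + (-2.5)·(-1.25)) / 3 = 14.5/3 = 4.8333
  S[C,C] = ((4.75)·(4.75) + (-1.25)·(-1.25) + (-2.25)·(-2.25) + (-1.25)·(-1.25)) / 3 = 30.75/3 = 10.25

S is symmetric (S[j,i] = S[i,j]). Assembling:

S = [[7, -1.3333, -5.1667],
 [-1.3333, 4.3333, 4.8333],
 [-5.1667, 4.8333, 10.25]]


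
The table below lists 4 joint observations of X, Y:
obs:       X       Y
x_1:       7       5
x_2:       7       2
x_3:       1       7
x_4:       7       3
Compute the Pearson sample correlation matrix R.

Step 1 — column means:
  mean(X) = (7 + 7 + 1 + 7) / 4 = 22/4 = 5.5
  mean(Y) = (5 + 2 + 7 + 3) / 4 = 17/4 = 4.25

Step 2 — sample variances and covariances s[i,j] = (1/(n-1)) · Σ_k (x_{k,i} - mean_i) · (x_{k,j} - mean_j), with n-1 = 3:
  s[X,X] = ((1.5)·(1.5) + (1.5)·(1.5) + (-4.5)·(-4.5) + (1.5)·(1.5)) / 3 = 27/3 = 9
  s[X,Y] = ((1.5)·(0.75) + (1.5)·(-2.25) + (-4.5)·(2.75) + (1.5)·(-1.25)) / 3 = -16.5/3 = -5.5
  s[Y,Y] = ((0.75)·(0.75) + (-2.25)·(-2.25) + (2.75)·(2.75) + (-1.25)·(-1.25)) / 3 = 14.75/3 = 4.9167
  Sample standard deviations s_i = √(s[i,i]):
  s(X) = √(9) = 3
  s(Y) = √(4.9167) = 2.2174

Step 3 — r_{ij} = s_{ij} / (s_i · s_j):
  r[X,X] = 1 (diagonal).
  r[X,Y] = -5.5 / (3 · 2.2174) = -5.5 / 6.6521 = -0.8268
  r[Y,Y] = 1 (diagonal).

R is symmetric with unit diagonal. Assembling:

R = [[1, -0.8268],
 [-0.8268, 1]]


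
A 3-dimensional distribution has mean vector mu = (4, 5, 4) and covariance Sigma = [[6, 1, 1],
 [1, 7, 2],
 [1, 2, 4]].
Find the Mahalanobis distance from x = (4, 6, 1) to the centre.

Step 1 — centre the observation: (x - mu) = (0, 1, -3).

Step 2 — invert Sigma (cofactor / det for 3×3, or solve directly):
  Sigma^{-1} = [[0.1752, -0.0146, -0.0365],
 [-0.0146, 0.1679, -0.0803],
 [-0.0365, -0.0803, 0.2993]].

Step 3 — form the quadratic (x - mu)^T · Sigma^{-1} · (x - mu):
  Sigma^{-1} · (x - mu) = (0.0949, 0.4088, -0.9781).
  (x - mu)^T · [Sigma^{-1} · (x - mu)] = (0)·(0.0949) + (1)·(0.4088) + (-3)·(-0.9781) = 3.3431.

Step 4 — take square root: d = √(3.3431) ≈ 1.8284.

d(x, mu) = √(3.3431) ≈ 1.8284


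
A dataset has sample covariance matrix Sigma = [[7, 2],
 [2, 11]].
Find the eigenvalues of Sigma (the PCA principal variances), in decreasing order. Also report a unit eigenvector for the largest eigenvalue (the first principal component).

Step 1 — characteristic polynomial of 2×2 Sigma:
  det(Sigma - λI) = λ² - trace · λ + det = 0.
  trace = 7 + 11 = 18, det = 7·11 - (2)² = 73.
Step 2 — discriminant:
  Δ = trace² - 4·det = 324 - 292 = 32.
Step 3 — eigenvalues:
  λ = (trace ± √Δ)/2 = (18 ± 5.6569)/2,
  λ_1 = 11.8284,  λ_2 = 6.1716.

Step 4 — unit eigenvector for λ_1: solve (Sigma - λ_1 I)v = 0. First row:
  (7 - 11.8284)·v_x + (2)·v_y = 0, i.e. (-4.8284)·v_x + (2)·v_y = 0,
  so v ∝ (b, λ_1 - a) = (2, 4.8284) = u.
  ||u|| = √((2)² + (4.8284)²) = √(27.3137) ≈ 5.2263,
  v_1 = u/||u|| ≈ (0.3827, 0.9239) (||v_1|| = 1).

λ_1 = 11.8284,  λ_2 = 6.1716;  v_1 ≈ (0.3827, 0.9239)


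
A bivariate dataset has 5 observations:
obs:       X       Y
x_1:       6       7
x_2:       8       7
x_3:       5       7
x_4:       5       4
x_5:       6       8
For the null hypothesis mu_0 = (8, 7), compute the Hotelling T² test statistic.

Step 1 — sample mean vector:
  mean(X) = (6 + 8 + 5 + 5 + 6) / 5 = 30/5 = 6
  mean(Y) = (7 + 7 + 7 + 4 + 8) / 5 = 33/5 = 6.6
  x̄ = (6, 6.6),  deviation x̄ - mu_0 = (6, 6.6) - (8, 7) = (-2, -0.4).

Step 2 — sample covariance matrix, S[i,j] = (1/(n-1)) · Σ_k (x_{k,i} - mean_i) · (x_{k,j} - mean_j), divisor n-1 = 4:
  S[X,X] = ((0)·(0) + (2)·(2) + (-1)·(-1) + (-1)·(-1) + (0)·(0)) / 4 = 6/4 = 1.5
  S[X,Y] = ((0)·(0.4) + (2)·(0.4) + (-1)·(0.4) + (-1)·(-2.6) + (0)·(1.4)) / 4 = 3/4 = 0.75
  S[Y,Y] = ((0.4)·(0.4) + (0.4)·(0.4) + (0.4)·(0.4) + (-2.6)·(-2.6) + (1.4)·(1.4)) / 4 = 9.2/4 = 2.3
  S = [[1.5, 0.75],
 [0.75, 2.3]].

Step 3 — invert S. det(S) = 1.5·2.3 - (0.75)² = 2.8875.
  S^{-1} = (1/det) · [[d, -b], [-b, a]] = [[0.7965, -0.2597],
 [-0.2597, 0.5195]].

Step 4 — quadratic form (x̄ - mu_0)^T · S^{-1} · (x̄ - mu_0):
  S^{-1} · (x̄ - mu_0) = (-1.4892, 0.3117),
  (x̄ - mu_0)^T · [...] = (-2)·(-1.4892) + (-0.4)·(0.3117) = 2.8537.

Step 5 — scale by n: T² = 5 · 2.8537 = 14.2684.

T² ≈ 14.2684


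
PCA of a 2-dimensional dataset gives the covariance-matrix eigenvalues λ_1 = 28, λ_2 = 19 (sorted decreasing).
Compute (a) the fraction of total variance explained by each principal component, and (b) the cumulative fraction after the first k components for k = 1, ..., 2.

Step 1 — total variance = trace(Sigma) = Σ λ_i = 28 + 19 = 47.

Step 2 — fraction explained by component i = λ_i / Σ λ:
  PC1: 28/47 = 0.5957
  PC2: 19/47 = 0.4043

Step 3 — cumulative fraction after k components = (λ_1 + ... + λ_k) / Σ λ:
  k = 1: 28/47 = 0.5957
  k = 2: (28 + 19)/47 = 47/47 = 1

Summary (fraction, with percent):

explained: PC1 0.5957 (59.57%), PC2 0.4043 (40.43%);  cumulative: 0.5957, 1


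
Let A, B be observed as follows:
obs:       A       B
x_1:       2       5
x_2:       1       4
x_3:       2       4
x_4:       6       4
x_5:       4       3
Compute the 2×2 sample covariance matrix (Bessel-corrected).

Step 1 — column means:
  mean(A) = (2 + 1 + 2 + 6 + 4) / 5 = 15/5 = 3
  mean(B) = (5 + 4 + 4 + 4 + 3) / 5 = 20/5 = 4

Step 2 — sample covariance S[i,j] = (1/(n-1)) · Σ_k (x_{k,i} - mean_i) · (x_{k,j} - mean_j), with n-1 = 4.
  S[A,A] = ((-1)·(-1) + (-2)·(-2) + (-1)·(-1) + (3)·(3) + (1)·(1)) / 4 = 16/4 = 4
  S[A,B] = ((-1)·(1) + (-2)·(0) + (-1)·(0) + (3)·(0) + (1)·(-1)) / 4 = -2/4 = -0.5
  S[B,B] = ((1)·(1) + (0)·(0) + (0)·(0) + (0)·(0) + (-1)·(-1)) / 4 = 2/4 = 0.5

S is symmetric (S[j,i] = S[i,j]). Assembling:

S = [[4, -0.5],
 [-0.5, 0.5]]


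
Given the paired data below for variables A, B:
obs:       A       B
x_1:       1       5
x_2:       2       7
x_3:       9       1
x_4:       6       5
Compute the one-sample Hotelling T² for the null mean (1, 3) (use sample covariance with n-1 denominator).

Step 1 — sample mean vector:
  mean(A) = (1 + 2 + 9 + 6) / 4 = 18/4 = 4.5
  mean(B) = (5 + 7 + 1 + 5) / 4 = 18/4 = 4.5
  x̄ = (4.5, 4.5),  deviation x̄ - mu_0 = (4.5, 4.5) - (1, 3) = (3.5, 1.5).

Step 2 — sample covariance matrix, S[i,j] = (1/(n-1)) · Σ_k (x_{k,i} - mean_i) · (x_{k,j} - mean_j), divisor n-1 = 3:
  S[A,A] = ((-3.5)·(-3.5) + (-2.5)·(-2.5) + (4.5)·(4.5) + (1.5)·(1.5)) / 3 = 41/3 = 13.6667
  S[A,B] = ((-3.5)·(0.5) + (-2.5)·(2.5) + (4.5)·(-3.5) + (1.5)·(0.5)) / 3 = -23/3 = -7.6667
  S[B,B] = ((0.5)·(0.5) + (2.5)·(2.5) + (-3.5)·(-3.5) + (0.5)·(0.5)) / 3 = 19/3 = 6.3333
  S = [[13.6667, -7.6667],
 [-7.6667, 6.3333]].

Step 3 — invert S. det(S) = 13.6667·6.3333 - (-7.6667)² = 27.7778.
  S^{-1} = (1/det) · [[d, -b], [-b, a]] = [[0.228, 0.276],
 [0.276, 0.492]].

Step 4 — quadratic form (x̄ - mu_0)^T · S^{-1} · (x̄ - mu_0):
  S^{-1} · (x̄ - mu_0) = (1.212, 1.704),
  (x̄ - mu_0)^T · [...] = (3.5)·(1.212) + (1.5)·(1.704) = 6.798.

Step 5 — scale by n: T² = 4 · 6.798 = 27.192.

T² ≈ 27.192


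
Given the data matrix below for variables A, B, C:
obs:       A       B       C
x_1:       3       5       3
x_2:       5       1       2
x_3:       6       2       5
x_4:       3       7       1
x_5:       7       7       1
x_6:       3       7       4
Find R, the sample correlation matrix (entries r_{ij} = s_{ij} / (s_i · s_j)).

Step 1 — column means:
  mean(A) = (3 + 5 + 6 + 3 + 7 + 3) / 6 = 27/6 = 4.5
  mean(B) = (5 + 1 + 2 + 7 + 7 + 7) / 6 = 29/6 = 4.8333
  mean(C) = (3 + 2 + 5 + 1 + 1 + 4) / 6 = 16/6 = 2.6667

Step 2 — sample variances and covariances s[i,j] = (1/(n-1)) · Σ_k (x_{k,i} - mean_i) · (x_{k,j} - mean_j), with n-1 = 5:
  s[A,A] = ((-1.5)·(-1.5) + (0.5)·(0.5) + (1.5)·(1.5) + (-1.5)·(-1.5) + (2.5)·(2.5) + (-1.5)·(-1.5)) / 5 = 15.5/5 = 3.1
  s[A,B] = ((-1.5)·(0.1667) + (0.5)·(-3.8333) + (1.5)·(-2.8333) + (-1.5)·(2.1667) + (2.5)·(2.1667) + (-1.5)·(2.1667)) / 5 = -7.5/5 = -1.5
  s[A,C] = ((-1.5)·(0.3333) + (0.5)·(-0.6667) + (1.5)·(2.3333) + (-1.5)·(-1.6667) + (2.5)·(-1.6667) + (-1.5)·(1.3333)) / 5 = -1/5 = -0.2
  s[B,B] = ((0.1667)·(0.1667) + (-3.8333)·(-3.8333) + (-2.8333)·(-2.8333) + (2.1667)·(2.1667) + (2.1667)·(2.1667) + (2.1667)·(2.1667)) / 5 = 36.8333/5 = 7.3667
  s[B,C] = ((0.1667)·(0.3333) + (-3.8333)·(-0.6667) + (-2.8333)·(2.3333) + (2.1667)·(-1.6667) + (2.1667)·(-1.6667) + (2.1667)·(1.3333)) / 5 = -8.3333/5 = -1.6667
  s[C,C] = ((0.3333)·(0.3333) + (-0.6667)·(-0.6667) + (2.3333)·(2.3333) + (-1.6667)·(-1.6667) + (-1.6667)·(-1.6667) + (1.3333)·(1.3333)) / 5 = 13.3333/5 = 2.6667
  Sample standard deviations s_i = √(s[i,i]):
  s(A) = √(3.1) = 1.7607
  s(B) = √(7.3667) = 2.7142
  s(C) = √(2.6667) = 1.633

Step 3 — r_{ij} = s_{ij} / (s_i · s_j):
  r[A,A] = 1 (diagonal).
  r[A,B] = -1.5 / (1.7607 · 2.7142) = -1.5 / 4.7788 = -0.3139
  r[A,C] = -0.2 / (1.7607 · 1.633) = -0.2 / 2.8752 = -0.0696
  r[B,B] = 1 (diagonal).
  r[B,C] = -1.6667 / (2.7142 · 1.633) = -1.6667 / 4.4322 = -0.376
  r[C,C] = 1 (diagonal).

R is symmetric with unit diagonal. Assembling:

R = [[1, -0.3139, -0.0696],
 [-0.3139, 1, -0.376],
 [-0.0696, -0.376, 1]]


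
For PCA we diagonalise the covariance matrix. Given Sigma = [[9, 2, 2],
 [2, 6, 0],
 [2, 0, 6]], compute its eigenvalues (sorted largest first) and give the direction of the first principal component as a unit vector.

Step 1 — characteristic polynomial p(λ) = det(λI - Sigma) = λ³ - tr·λ² + c_1·λ - det, where tr = trace, c_1 = sum of the principal 2×2 minors, det = det(Sigma):
  tr = 9 + 6 + 6 = 21,
  c_1 = (9·6 - (2)²) + (9·6 - (2)²) + (6·6 - (0)²) = 50 + 50 + 36 = 136,
  det = 9·(6·6 - (0)²) - (2)·((2)·6 - (0)·(2)) + (2)·((2)·(0) - 6·(2)) = 9·(36) - (2)·(12) + (2)·(-12) = 276.
  So p(λ) = λ³ - 21λ² + 136λ - 276.
Step 2 — look for an integer root (rational root theorem: any rational root is an integer divisor of 276). Testing λ = 6:
  p(6) = 216 - 756 + 816 - 276 = 0  ✓
  Dividing out (λ - 6): p(λ) = (λ - 6)(λ² - 15λ + 46).
Step 3 — remaining eigenvalues from the quadratic λ² - 15λ + 46 = 0:
  Δ = 15² - 4·46 = 225 - 184 = 41,  λ = (15 ± √41)/2 = (15 ± 6.4031)/2 ≈ 10.7016 or 4.2984.
  Sorted: λ_1 = 10.7016,  λ_2 = 6,  λ_3 = 4.2984  (check: sum = 21 = tr ✓).

Step 4 — unit eigenvector for λ_1 ≈ 10.7016: v spans the null space of (Sigma - λ_1 I), whose rows are
  r_1 = (-1.7016, 2, 2),  r_2 = (2, -4.7016, 0),  r_3 = (2, 0, -4.7016).
  v is orthogonal to every row, so take v ∝ r_1 × r_2 = ((2)·(0) - (2)·(-4.7016), (2)·(2) - (-1.7016)·(0), (-1.7016)·(-4.7016) - (2)·(2)) ≈ (9.4031, 4, 4).
  Let u = (9.4031, 4, 4).
  ||u|| = √((9.4031)² + (4)² + (4)²) = √(120.4187) ≈ 10.9735,  v_1 = u/||u|| ≈ (0.8569, 0.3645, 0.3645) (||v_1|| = 1).

λ_1 = 10.7016,  λ_2 = 6,  λ_3 = 4.2984;  v_1 ≈ (0.8569, 0.3645, 0.3645)


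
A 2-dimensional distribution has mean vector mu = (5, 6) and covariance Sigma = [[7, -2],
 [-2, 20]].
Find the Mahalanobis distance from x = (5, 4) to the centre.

Step 1 — centre the observation: (x - mu) = (0, -2).

Step 2 — invert Sigma. det(Sigma) = 7·20 - (-2)² = 136.
  Sigma^{-1} = (1/det) · [[d, -b], [-b, a]] = [[0.1471, 0.0147],
 [0.0147, 0.0515]].

Step 3 — form the quadratic (x - mu)^T · Sigma^{-1} · (x - mu):
  Sigma^{-1} · (x - mu) = (-0.0294, -0.1029).
  (x - mu)^T · [Sigma^{-1} · (x - mu)] = (0)·(-0.0294) + (-2)·(-0.1029) = 0.2059.

Step 4 — take square root: d = √(0.2059) ≈ 0.4537.

d(x, mu) = √(0.2059) ≈ 0.4537


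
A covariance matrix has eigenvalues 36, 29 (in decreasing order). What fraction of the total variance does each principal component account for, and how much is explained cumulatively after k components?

Step 1 — total variance = trace(Sigma) = Σ λ_i = 36 + 29 = 65.

Step 2 — fraction explained by component i = λ_i / Σ λ:
  PC1: 36/65 = 0.5538
  PC2: 29/65 = 0.4462

Step 3 — cumulative fraction after k components = (λ_1 + ... + λ_k) / Σ λ:
  k = 1: 36/65 = 0.5538
  k = 2: (36 + 29)/65 = 65/65 = 1

Summary (fraction, with percent):

explained: PC1 0.5538 (55.38%), PC2 0.4462 (44.62%);  cumulative: 0.5538, 1


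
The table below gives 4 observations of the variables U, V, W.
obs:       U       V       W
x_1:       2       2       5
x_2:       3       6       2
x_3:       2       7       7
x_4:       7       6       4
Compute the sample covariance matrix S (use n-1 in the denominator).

Step 1 — column means:
  mean(U) = (2 + 3 + 2 + 7) / 4 = 14/4 = 3.5
  mean(V) = (2 + 6 + 7 + 6) / 4 = 21/4 = 5.25
  mean(W) = (5 + 2 + 7 + 4) / 4 = 18/4 = 4.5

Step 2 — sample covariance S[i,j] = (1/(n-1)) · Σ_k (x_{k,i} - mean_i) · (x_{k,j} - mean_j), with n-1 = 3.
  S[U,U] = ((-1.5)·(-1.5) + (-0.5)·(-0.5) + (-1.5)·(-1.5) + (3.5)·(3.5)) / 3 = 17/3 = 5.6667
  S[U,V] = ((-1.5)·(-3.25) + (-0.5)·(0.75) + (-1.5)·(1.75) + (3.5)·(0.75)) / 3 = 4.5/3 = 1.5
  S[U,W] = ((-1.5)·(0.5) + (-0.5)·(-2.5) + (-1.5)·(2.5) + (3.5)·(-0.5)) / 3 = -5/3 = -1.6667
  S[V,V] = ((-3.25)·(-3.25) + (0.75)·(0.75) + (1.75)·(1.75) + (0.75)·(0.75)) / 3 = 14.75/3 = 4.9167
  S[V,W] = ((-3.25)·(0.5) + (0.75)·(-2.5) + (1.75)·(2.5) + (0.75)·(-0.5)) / 3 = 0.5/3 = 0.1667
  S[W,W] = ((0.5)·(0.5) + (-2.5)·(-2.5) + (2.5)·(2.5) + (-0.5)·(-0.5)) / 3 = 13/3 = 4.3333

S is symmetric (S[j,i] = S[i,j]). Assembling:

S = [[5.6667, 1.5, -1.6667],
 [1.5, 4.9167, 0.1667],
 [-1.6667, 0.1667, 4.3333]]


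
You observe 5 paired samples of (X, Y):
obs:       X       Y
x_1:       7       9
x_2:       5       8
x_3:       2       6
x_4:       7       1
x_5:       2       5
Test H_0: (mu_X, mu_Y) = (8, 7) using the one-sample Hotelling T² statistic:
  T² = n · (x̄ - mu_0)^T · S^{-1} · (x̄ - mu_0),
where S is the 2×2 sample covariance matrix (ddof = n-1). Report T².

Step 1 — sample mean vector:
  mean(X) = (7 + 5 + 2 + 7 + 2) / 5 = 23/5 = 4.6
  mean(Y) = (9 + 8 + 6 + 1 + 5) / 5 = 29/5 = 5.8
  x̄ = (4.6, 5.8),  deviation x̄ - mu_0 = (4.6, 5.8) - (8, 7) = (-3.4, -1.2).

Step 2 — sample covariance matrix, S[i,j] = (1/(n-1)) · Σ_k (x_{k,i} - mean_i) · (x_{k,j} - mean_j), divisor n-1 = 4:
  S[X,X] = ((2.4)·(2.4) + (0.4)·(0.4) + (-2.6)·(-2.6) + (2.4)·(2.4) + (-2.6)·(-2.6)) / 4 = 25.2/4 = 6.3
  S[X,Y] = ((2.4)·(3.2) + (0.4)·(2.2) + (-2.6)·(0.2) + (2.4)·(-4.8) + (-2.6)·(-0.8)) / 4 = -1.4/4 = -0.35
  S[Y,Y] = ((3.2)·(3.2) + (2.2)·(2.2) + (0.2)·(0.2) + (-4.8)·(-4.8) + (-0.8)·(-0.8)) / 4 = 38.8/4 = 9.7
  S = [[6.3, -0.35],
 [-0.35, 9.7]].

Step 3 — invert S. det(S) = 6.3·9.7 - (-0.35)² = 60.9875.
  S^{-1} = (1/det) · [[d, -b], [-b, a]] = [[0.159, 0.0057],
 [0.0057, 0.1033]].

Step 4 — quadratic form (x̄ - mu_0)^T · S^{-1} · (x̄ - mu_0):
  S^{-1} · (x̄ - mu_0) = (-0.5477, -0.1435),
  (x̄ - mu_0)^T · [...] = (-3.4)·(-0.5477) + (-1.2)·(-0.1435) = 2.0342.

Step 5 — scale by n: T² = 5 · 2.0342 = 10.1709.

T² ≈ 10.1709


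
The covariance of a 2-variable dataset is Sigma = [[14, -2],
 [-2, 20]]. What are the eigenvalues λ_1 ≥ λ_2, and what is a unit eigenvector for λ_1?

Step 1 — characteristic polynomial of 2×2 Sigma:
  det(Sigma - λI) = λ² - trace · λ + det = 0.
  trace = 14 + 20 = 34, det = 14·20 - (-2)² = 276.
Step 2 — discriminant:
  Δ = trace² - 4·det = 1156 - 1104 = 52.
Step 3 — eigenvalues:
  λ = (trace ± √Δ)/2 = (34 ± 7.2111)/2,
  λ_1 = 20.6056,  λ_2 = 13.3944.

Step 4 — unit eigenvector for λ_1: solve (Sigma - λ_1 I)v = 0. First row:
  (14 - 20.6056)·v_x + (-2)·v_y = 0, i.e. (-6.6056)·v_x + (-2)·v_y = 0,
  so v ∝ (b, λ_1 - a) = (-2, 6.6056); multiply by -1 so the first entry is positive: u = (2, -6.6056).
  ||u|| = √((2)² + (-6.6056)²) = √(47.6333) ≈ 6.9017,
  v_1 = u/||u|| ≈ (0.2898, -0.9571) (||v_1|| = 1).

λ_1 = 20.6056,  λ_2 = 13.3944;  v_1 ≈ (0.2898, -0.9571)


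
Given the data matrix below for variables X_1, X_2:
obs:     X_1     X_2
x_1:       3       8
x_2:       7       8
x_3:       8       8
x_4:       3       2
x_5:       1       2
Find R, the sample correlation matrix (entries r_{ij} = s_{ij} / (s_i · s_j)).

Step 1 — column means:
  mean(X_1) = (3 + 7 + 8 + 3 + 1) / 5 = 22/5 = 4.4
  mean(X_2) = (8 + 8 + 8 + 2 + 2) / 5 = 28/5 = 5.6

Step 2 — sample variances and covariances s[i,j] = (1/(n-1)) · Σ_k (x_{k,i} - mean_i) · (x_{k,j} - mean_j), with n-1 = 4:
  s[X_1,X_1] = ((-1.4)·(-1.4) + (2.6)·(2.6) + (3.6)·(3.6) + (-1.4)·(-1.4) + (-3.4)·(-3.4)) / 4 = 35.2/4 = 8.8
  s[X_1,X_2] = ((-1.4)·(2.4) + (2.6)·(2.4) + (3.6)·(2.4) + (-1.4)·(-3.6) + (-3.4)·(-3.6)) / 4 = 28.8/4 = 7.2
  s[X_2,X_2] = ((2.4)·(2.4) + (2.4)·(2.4) + (2.4)·(2.4) + (-3.6)·(-3.6) + (-3.6)·(-3.6)) / 4 = 43.2/4 = 10.8
  Sample standard deviations s_i = √(s[i,i]):
  s(X_1) = √(8.8) = 2.9665
  s(X_2) = √(10.8) = 3.2863

Step 3 — r_{ij} = s_{ij} / (s_i · s_j):
  r[X_1,X_1] = 1 (diagonal).
  r[X_1,X_2] = 7.2 / (2.9665 · 3.2863) = 7.2 / 9.7488 = 0.7385
  r[X_2,X_2] = 1 (diagonal).

R is symmetric with unit diagonal. Assembling:

R = [[1, 0.7385],
 [0.7385, 1]]


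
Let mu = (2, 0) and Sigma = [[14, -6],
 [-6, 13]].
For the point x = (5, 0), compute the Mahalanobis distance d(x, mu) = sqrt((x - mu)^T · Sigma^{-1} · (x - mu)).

Step 1 — centre the observation: (x - mu) = (3, 0).

Step 2 — invert Sigma. det(Sigma) = 14·13 - (-6)² = 146.
  Sigma^{-1} = (1/det) · [[d, -b], [-b, a]] = [[0.089, 0.0411],
 [0.0411, 0.0959]].

Step 3 — form the quadratic (x - mu)^T · Sigma^{-1} · (x - mu):
  Sigma^{-1} · (x - mu) = (0.2671, 0.1233).
  (x - mu)^T · [Sigma^{-1} · (x - mu)] = (3)·(0.2671) + (0)·(0.1233) = 0.8014.

Step 4 — take square root: d = √(0.8014) ≈ 0.8952.

d(x, mu) = √(0.8014) ≈ 0.8952


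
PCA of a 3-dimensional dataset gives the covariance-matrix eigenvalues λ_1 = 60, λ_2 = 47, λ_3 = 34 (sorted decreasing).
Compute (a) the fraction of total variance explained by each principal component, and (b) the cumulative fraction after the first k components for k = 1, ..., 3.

Step 1 — total variance = trace(Sigma) = Σ λ_i = 60 + 47 + 34 = 141.

Step 2 — fraction explained by component i = λ_i / Σ λ:
  PC1: 60/141 = 0.4255
  PC2: 47/141 = 0.3333
  PC3: 34/141 = 0.2411

Step 3 — cumulative fraction after k components = (λ_1 + ... + λ_k) / Σ λ:
  k = 1: 60/141 = 0.4255
  k = 2: (60 + 47)/141 = 107/141 = 0.7589
  k = 3: (60 + 47 + 34)/141 = 141/141 = 1

Summary (fraction, with percent):

explained: PC1 0.4255 (42.55%), PC2 0.3333 (33.33%), PC3 0.2411 (24.11%);  cumulative: 0.4255, 0.7589, 1


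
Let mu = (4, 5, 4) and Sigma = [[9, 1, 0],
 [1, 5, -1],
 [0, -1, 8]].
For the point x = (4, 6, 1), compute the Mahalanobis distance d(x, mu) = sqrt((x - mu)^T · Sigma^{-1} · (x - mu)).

Step 1 — centre the observation: (x - mu) = (0, 1, -3).

Step 2 — invert Sigma (cofactor / det for 3×3, or solve directly):
  Sigma^{-1} = [[0.1137, -0.0233, -0.0029],
 [-0.0233, 0.2099, 0.0262],
 [-0.0029, 0.0262, 0.1283]].

Step 3 — form the quadratic (x - mu)^T · Sigma^{-1} · (x - mu):
  Sigma^{-1} · (x - mu) = (-0.0146, 0.1312, -0.3586).
  (x - mu)^T · [Sigma^{-1} · (x - mu)] = (0)·(-0.0146) + (1)·(0.1312) + (-3)·(-0.3586) = 1.207.

Step 4 — take square root: d = √(1.207) ≈ 1.0986.

d(x, mu) = √(1.207) ≈ 1.0986


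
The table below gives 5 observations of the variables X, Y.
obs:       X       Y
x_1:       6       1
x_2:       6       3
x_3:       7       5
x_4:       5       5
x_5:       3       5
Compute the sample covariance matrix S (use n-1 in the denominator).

Step 1 — column means:
  mean(X) = (6 + 6 + 7 + 5 + 3) / 5 = 27/5 = 5.4
  mean(Y) = (1 + 3 + 5 + 5 + 5) / 5 = 19/5 = 3.8

Step 2 — sample covariance S[i,j] = (1/(n-1)) · Σ_k (x_{k,i} - mean_i) · (x_{k,j} - mean_j), with n-1 = 4.
  S[X,X] = ((0.6)·(0.6) + (0.6)·(0.6) + (1.6)·(1.6) + (-0.4)·(-0.4) + (-2.4)·(-2.4)) / 4 = 9.2/4 = 2.3
  S[X,Y] = ((0.6)·(-2.8) + (0.6)·(-0.8) + (1.6)·(1.2) + (-0.4)·(1.2) + (-2.4)·(1.2)) / 4 = -3.6/4 = -0.9
  S[Y,Y] = ((-2.8)·(-2.8) + (-0.8)·(-0.8) + (1.2)·(1.2) + (1.2)·(1.2) + (1.2)·(1.2)) / 4 = 12.8/4 = 3.2

S is symmetric (S[j,i] = S[i,j]). Assembling:

S = [[2.3, -0.9],
 [-0.9, 3.2]]


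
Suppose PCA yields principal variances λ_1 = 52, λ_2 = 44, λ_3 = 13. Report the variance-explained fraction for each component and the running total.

Step 1 — total variance = trace(Sigma) = Σ λ_i = 52 + 44 + 13 = 109.

Step 2 — fraction explained by component i = λ_i / Σ λ:
  PC1: 52/109 = 0.4771
  PC2: 44/109 = 0.4037
  PC3: 13/109 = 0.1193

Step 3 — cumulative fraction after k components = (λ_1 + ... + λ_k) / Σ λ:
  k = 1: 52/109 = 0.4771
  k = 2: (52 + 44)/109 = 96/109 = 0.8807
  k = 3: (52 + 44 + 13)/109 = 109/109 = 1

Summary (fraction, with percent):

explained: PC1 0.4771 (47.71%), PC2 0.4037 (40.37%), PC3 0.1193 (11.93%);  cumulative: 0.4771, 0.8807, 1


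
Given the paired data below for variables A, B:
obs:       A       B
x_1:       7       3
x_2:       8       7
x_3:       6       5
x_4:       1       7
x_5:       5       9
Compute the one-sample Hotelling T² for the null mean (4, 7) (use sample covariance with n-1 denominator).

Step 1 — sample mean vector:
  mean(A) = (7 + 8 + 6 + 1 + 5) / 5 = 27/5 = 5.4
  mean(B) = (3 + 7 + 5 + 7 + 9) / 5 = 31/5 = 6.2
  x̄ = (5.4, 6.2),  deviation x̄ - mu_0 = (5.4, 6.2) - (4, 7) = (1.4, -0.8).

Step 2 — sample covariance matrix, S[i,j] = (1/(n-1)) · Σ_k (x_{k,i} - mean_i) · (x_{k,j} - mean_j), divisor n-1 = 4:
  S[A,A] = ((1.6)·(1.6) + (2.6)·(2.6) + (0.6)·(0.6) + (-4.4)·(-4.4) + (-0.4)·(-0.4)) / 4 = 29.2/4 = 7.3
  S[A,B] = ((1.6)·(-3.2) + (2.6)·(0.8) + (0.6)·(-1.2) + (-4.4)·(0.8) + (-0.4)·(2.8)) / 4 = -8.4/4 = -2.1
  S[B,B] = ((-3.2)·(-3.2) + (0.8)·(0.8) + (-1.2)·(-1.2) + (0.8)·(0.8) + (2.8)·(2.8)) / 4 = 20.8/4 = 5.2
  S = [[7.3, -2.1],
 [-2.1, 5.2]].

Step 3 — invert S. det(S) = 7.3·5.2 - (-2.1)² = 33.55.
  S^{-1} = (1/det) · [[d, -b], [-b, a]] = [[0.155, 0.0626],
 [0.0626, 0.2176]].

Step 4 — quadratic form (x̄ - mu_0)^T · S^{-1} · (x̄ - mu_0):
  S^{-1} · (x̄ - mu_0) = (0.1669, -0.0864),
  (x̄ - mu_0)^T · [...] = (1.4)·(0.1669) + (-0.8)·(-0.0864) = 0.3028.

Step 5 — scale by n: T² = 5 · 0.3028 = 1.5142.

T² ≈ 1.5142
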